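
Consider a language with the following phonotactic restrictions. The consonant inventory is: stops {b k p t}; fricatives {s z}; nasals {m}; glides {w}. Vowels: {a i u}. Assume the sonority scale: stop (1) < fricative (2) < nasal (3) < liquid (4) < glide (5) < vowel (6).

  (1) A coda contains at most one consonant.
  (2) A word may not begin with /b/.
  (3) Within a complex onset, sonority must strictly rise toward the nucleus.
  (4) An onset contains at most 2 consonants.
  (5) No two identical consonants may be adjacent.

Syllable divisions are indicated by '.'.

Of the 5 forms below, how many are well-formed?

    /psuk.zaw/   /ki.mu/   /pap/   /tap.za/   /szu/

4

/psuk.zaw/ — σ1 onset /ps/ (1→2 rises), coda /k/ ok; σ2 onset /z/, coda /w/ ok → well-formed
/ki.mu/ — σ1 onset /k/, coda /∅/ ok; σ2 onset /m/, coda /∅/ ok → well-formed
/pap/ — σ1 onset /p/, coda /p/ ok → well-formed
/tap.za/ — σ1 onset /t/, coda /p/ ok; σ2 onset /z/, coda /∅/ ok → well-formed
/szu/ — violates constraint 3: syllable 1 onset /sz/: /s/ (fricative, 2) → /z/ (fricative, 2) does not rise → ill-formed
Well-formed: /psuk.zaw/, /ki.mu/, /pap/, /tap.za/ → 4.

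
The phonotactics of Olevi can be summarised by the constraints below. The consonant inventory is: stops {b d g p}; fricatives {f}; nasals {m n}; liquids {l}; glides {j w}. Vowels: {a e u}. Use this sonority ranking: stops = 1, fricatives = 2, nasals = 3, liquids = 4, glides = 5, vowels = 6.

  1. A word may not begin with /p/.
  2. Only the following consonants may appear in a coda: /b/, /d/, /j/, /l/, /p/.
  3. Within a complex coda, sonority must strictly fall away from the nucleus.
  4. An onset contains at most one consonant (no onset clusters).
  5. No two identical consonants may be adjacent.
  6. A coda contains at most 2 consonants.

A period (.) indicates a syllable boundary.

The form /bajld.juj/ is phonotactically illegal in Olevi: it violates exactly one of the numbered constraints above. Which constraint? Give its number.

6

/bajld.juj/: syllable 1 coda /jld/ has 3 consonants (> 2).
This is a violation of constraint 6: "A coda contains at most 2 consonants."
The remaining constraints (1, 2, 3, 4, 5) are satisfied.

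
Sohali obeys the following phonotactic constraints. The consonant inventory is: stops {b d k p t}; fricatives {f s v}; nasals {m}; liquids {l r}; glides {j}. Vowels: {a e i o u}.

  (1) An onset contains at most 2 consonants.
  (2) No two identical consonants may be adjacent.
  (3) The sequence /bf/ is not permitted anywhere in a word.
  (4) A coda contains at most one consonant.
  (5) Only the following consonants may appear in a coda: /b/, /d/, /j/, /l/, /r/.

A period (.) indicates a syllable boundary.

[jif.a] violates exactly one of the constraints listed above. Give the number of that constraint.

[jif.a]: syllable 1 coda contains /f/, which is not a licensed coda consonant.
This is a violation of constraint 5: "Only the following consonants may appear in a coda: /b/, /d/, /j/, /l/, /r/."
The remaining constraints (1, 2, 3, 4) are satisfied.

5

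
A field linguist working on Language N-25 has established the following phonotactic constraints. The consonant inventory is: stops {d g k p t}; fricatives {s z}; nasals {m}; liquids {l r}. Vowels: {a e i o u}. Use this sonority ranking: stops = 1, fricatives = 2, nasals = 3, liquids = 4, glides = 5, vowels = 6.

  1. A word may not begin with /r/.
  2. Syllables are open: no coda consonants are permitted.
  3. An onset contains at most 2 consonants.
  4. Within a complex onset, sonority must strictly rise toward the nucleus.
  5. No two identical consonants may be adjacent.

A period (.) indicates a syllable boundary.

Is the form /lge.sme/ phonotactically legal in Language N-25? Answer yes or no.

/lge.sme/ — violates constraint 4: syllable 1 onset /lg/: /l/ (liquid, 4) → /g/ (stop, 1) does not rise → phonotactically illegal

no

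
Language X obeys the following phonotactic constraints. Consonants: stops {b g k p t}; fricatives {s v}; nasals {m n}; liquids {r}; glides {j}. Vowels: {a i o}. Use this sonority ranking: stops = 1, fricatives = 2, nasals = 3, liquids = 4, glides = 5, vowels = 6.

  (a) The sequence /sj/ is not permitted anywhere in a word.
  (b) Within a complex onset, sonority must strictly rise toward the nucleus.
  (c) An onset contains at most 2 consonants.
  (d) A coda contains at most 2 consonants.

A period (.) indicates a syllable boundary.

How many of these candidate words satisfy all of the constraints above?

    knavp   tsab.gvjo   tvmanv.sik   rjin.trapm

knavp — σ1 onset /kn/ (1→3 rises), coda /vp/ (2C) ok → permitted
tsab.gvjo — violates constraint (c): syllable 2 onset /gvj/ has 3 consonants (> 2) → not permitted
tvmanv.sik — violates constraint (c): syllable 1 onset /tvm/ has 3 consonants (> 2) → not permitted
rjin.trapm — σ1 onset /rj/ (4→5 rises), coda /n/ ok; σ2 onset /tr/ (1→4 rises), coda /pm/ (2C) ok → permitted
Permitted: knavp, rjin.trapm → 2.

2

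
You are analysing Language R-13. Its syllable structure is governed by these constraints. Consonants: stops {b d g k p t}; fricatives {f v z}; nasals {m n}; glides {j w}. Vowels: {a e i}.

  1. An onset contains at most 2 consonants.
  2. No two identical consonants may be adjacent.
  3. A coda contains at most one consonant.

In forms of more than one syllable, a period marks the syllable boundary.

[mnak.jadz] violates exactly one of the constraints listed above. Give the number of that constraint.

3

[mnak.jadz]: syllable 2 coda /dz/ has 2 consonants (> 1).
This is a violation of constraint 3: "A coda contains at most one consonant."
The remaining constraints (1, 2) are satisfied.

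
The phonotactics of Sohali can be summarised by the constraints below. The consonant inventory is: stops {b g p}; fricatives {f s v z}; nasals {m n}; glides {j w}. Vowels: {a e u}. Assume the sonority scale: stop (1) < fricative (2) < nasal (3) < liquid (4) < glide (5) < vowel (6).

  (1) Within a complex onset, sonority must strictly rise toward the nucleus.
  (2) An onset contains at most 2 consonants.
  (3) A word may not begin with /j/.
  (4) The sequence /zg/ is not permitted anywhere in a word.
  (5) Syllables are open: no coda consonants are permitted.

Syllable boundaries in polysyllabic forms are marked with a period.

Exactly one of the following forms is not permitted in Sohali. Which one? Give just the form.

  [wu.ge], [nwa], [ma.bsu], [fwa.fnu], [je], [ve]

[wu.ge] — σ1 onset /w/, coda /∅/ ok; σ2 onset /g/, coda /∅/ ok → permitted
[nwa] — σ1 onset /nw/ (3→5 rises), coda /∅/ ok → permitted
[ma.bsu] — σ1 onset /m/, coda /∅/ ok; σ2 onset /bs/ (1→2 rises), coda /∅/ ok → permitted
[fwa.fnu] — σ1 onset /fw/ (2→5 rises), coda /∅/ ok; σ2 onset /fn/ (2→3 rises), coda /∅/ ok → permitted
[je] — violates constraint 3: word begins with /j/ → not permitted
[ve] — σ1 onset /v/, coda /∅/ ok → permitted

[je]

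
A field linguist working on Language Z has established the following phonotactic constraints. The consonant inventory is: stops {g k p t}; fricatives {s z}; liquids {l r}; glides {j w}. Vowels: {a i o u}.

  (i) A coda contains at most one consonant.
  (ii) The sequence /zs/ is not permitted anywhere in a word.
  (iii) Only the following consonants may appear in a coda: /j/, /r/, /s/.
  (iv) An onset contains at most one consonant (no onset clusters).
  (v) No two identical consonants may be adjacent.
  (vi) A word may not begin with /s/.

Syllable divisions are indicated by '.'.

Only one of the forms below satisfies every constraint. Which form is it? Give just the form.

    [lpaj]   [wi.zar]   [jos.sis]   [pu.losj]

[wi.zar]

[lpaj] — violates constraint (iv): syllable 1 onset /lp/ has 2 consonants (> 1) → ill-formed
[wi.zar] — σ1 onset /w/, coda /∅/ ok; σ2 onset /z/, coda /r/ ok → well-formed
[jos.sis] — violates constraint (v): adjacent identical consonants /ss/ → ill-formed
[pu.losj] — violates constraint (i): syllable 2 coda /sj/ has 2 consonants (> 1) → ill-formed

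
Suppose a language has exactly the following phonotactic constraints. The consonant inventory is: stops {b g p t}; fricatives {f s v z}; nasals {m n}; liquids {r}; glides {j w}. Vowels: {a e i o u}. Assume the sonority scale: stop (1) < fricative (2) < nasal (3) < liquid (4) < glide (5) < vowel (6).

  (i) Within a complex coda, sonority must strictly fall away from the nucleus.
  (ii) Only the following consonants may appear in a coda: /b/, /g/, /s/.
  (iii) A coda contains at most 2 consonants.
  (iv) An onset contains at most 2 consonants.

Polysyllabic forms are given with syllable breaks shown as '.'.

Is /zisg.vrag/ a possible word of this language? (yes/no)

yes

/zisg.vrag/ — σ1 onset /z/, coda /sg/ (2→1 falls) ok; σ2 onset /vr/ (2C), coda /g/ ok → licit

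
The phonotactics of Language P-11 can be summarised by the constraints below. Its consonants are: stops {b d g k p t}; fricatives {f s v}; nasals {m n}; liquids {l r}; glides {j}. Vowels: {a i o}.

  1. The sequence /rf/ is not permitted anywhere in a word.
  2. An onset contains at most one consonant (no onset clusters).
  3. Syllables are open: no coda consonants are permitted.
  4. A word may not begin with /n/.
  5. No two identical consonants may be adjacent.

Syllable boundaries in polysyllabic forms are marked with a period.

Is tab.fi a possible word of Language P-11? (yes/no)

no

tab.fi — violates constraint 3: syllable 1 coda /b/ has 1 consonant (> 0) → illicit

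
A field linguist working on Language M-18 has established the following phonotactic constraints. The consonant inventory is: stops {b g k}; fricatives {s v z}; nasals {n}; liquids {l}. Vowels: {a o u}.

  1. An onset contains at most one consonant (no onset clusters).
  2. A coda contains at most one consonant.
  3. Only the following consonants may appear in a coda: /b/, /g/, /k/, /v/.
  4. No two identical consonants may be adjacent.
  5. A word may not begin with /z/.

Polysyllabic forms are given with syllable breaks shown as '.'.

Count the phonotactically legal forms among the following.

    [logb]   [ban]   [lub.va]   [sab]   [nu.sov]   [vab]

4

[logb] — violates constraint 2: syllable 1 coda /gb/ has 2 consonants (> 1) → phonotactically illegal
[ban] — violates constraint 3: syllable 1 coda contains /n/, which is not a licensed coda consonant → phonotactically illegal
[lub.va] — σ1 onset /l/, coda /b/ ok; σ2 onset /v/, coda /∅/ ok → phonotactically legal
[sab] — σ1 onset /s/, coda /b/ ok → phonotactically legal
[nu.sov] — σ1 onset /n/, coda /∅/ ok; σ2 onset /s/, coda /v/ ok → phonotactically legal
[vab] — σ1 onset /v/, coda /b/ ok → phonotactically legal
Phonotactically legal: [lub.va], [sab], [nu.sov], [vab] → 4.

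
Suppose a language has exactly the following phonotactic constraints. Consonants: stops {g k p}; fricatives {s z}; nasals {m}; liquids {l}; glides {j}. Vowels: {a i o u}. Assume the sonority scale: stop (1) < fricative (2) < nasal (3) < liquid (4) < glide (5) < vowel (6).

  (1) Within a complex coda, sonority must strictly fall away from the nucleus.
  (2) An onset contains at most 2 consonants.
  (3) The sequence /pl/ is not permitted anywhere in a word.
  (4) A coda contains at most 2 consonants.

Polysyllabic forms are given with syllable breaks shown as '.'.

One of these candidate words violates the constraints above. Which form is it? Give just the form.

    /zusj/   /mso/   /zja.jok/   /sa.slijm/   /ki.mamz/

/zusj/ — violates constraint 1: syllable 1 coda /sj/: /s/ (fricative, 2) → /j/ (glide, 5) does not fall → ill-formed
/mso/ — σ1 onset /ms/ (2C), coda /∅/ ok → well-formed
/zja.jok/ — σ1 onset /zj/ (2C), coda /∅/ ok; σ2 onset /j/, coda /k/ ok → well-formed
/sa.slijm/ — σ1 onset /s/, coda /∅/ ok; σ2 onset /sl/ (2C), coda /jm/ (5→3 falls) ok → well-formed
/ki.mamz/ — σ1 onset /k/, coda /∅/ ok; σ2 onset /m/, coda /mz/ (3→2 falls) ok → well-formed

/zusj/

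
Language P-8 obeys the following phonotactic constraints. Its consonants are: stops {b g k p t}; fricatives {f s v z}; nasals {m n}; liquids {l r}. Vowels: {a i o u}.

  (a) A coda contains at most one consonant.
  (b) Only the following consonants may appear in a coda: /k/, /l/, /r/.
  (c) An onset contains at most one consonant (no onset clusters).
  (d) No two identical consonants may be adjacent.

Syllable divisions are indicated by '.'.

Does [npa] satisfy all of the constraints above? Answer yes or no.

no

[npa] — violates constraint (c): syllable 1 onset /np/ has 2 consonants (> 1) → not permitted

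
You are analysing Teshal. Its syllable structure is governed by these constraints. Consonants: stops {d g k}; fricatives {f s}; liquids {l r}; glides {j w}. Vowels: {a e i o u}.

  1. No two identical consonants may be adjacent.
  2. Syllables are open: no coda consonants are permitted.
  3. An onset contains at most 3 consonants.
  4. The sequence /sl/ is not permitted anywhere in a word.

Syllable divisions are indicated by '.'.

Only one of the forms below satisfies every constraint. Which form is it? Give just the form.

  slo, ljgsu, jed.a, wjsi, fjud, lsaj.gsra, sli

slo — violates constraint 4: contains banned sequence /sl/ → not permitted
ljgsu — violates constraint 3: syllable 1 onset /ljgs/ has 4 consonants (> 3) → not permitted
jed.a — violates constraint 2: syllable 1 coda /d/ has 1 consonant (> 0) → not permitted
wjsi — σ1 onset /wjs/ (3C), coda /∅/ ok → permitted
fjud — violates constraint 2: syllable 1 coda /d/ has 1 consonant (> 0) → not permitted
lsaj.gsra — violates constraint 2: syllable 1 coda /j/ has 1 consonant (> 0) → not permitted
sli — violates constraint 4: contains banned sequence /sl/ → not permitted

wjsi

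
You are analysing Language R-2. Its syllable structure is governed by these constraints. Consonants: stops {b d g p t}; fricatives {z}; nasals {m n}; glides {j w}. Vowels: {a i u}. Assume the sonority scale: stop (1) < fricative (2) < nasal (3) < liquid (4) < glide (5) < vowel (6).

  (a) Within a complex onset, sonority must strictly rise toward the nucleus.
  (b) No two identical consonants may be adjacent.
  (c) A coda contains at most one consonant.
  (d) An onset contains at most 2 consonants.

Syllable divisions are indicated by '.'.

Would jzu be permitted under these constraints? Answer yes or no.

no

jzu — violates constraint (a): syllable 1 onset /jz/: /j/ (glide, 5) → /z/ (fricative, 2) does not rise → not permitted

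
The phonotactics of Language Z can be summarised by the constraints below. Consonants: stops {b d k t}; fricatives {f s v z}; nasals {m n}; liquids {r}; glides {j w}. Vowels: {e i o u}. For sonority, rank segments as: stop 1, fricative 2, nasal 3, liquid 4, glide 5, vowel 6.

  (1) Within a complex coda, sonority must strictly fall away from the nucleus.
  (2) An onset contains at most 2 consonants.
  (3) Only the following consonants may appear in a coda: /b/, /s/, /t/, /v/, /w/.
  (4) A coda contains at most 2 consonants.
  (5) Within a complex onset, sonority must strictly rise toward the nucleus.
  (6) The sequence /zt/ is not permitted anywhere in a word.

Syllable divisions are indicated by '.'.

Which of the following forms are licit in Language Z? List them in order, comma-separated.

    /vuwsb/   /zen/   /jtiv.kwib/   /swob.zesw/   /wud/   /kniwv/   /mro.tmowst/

/vuwsb/ — violates constraint 4: syllable 1 coda /wsb/ has 3 consonants (> 2) → illicit
/zen/ — violates constraint 3: syllable 1 coda contains /n/, which is not a licensed coda consonant → illicit
/jtiv.kwib/ — violates constraint 5: syllable 1 onset /jt/: /j/ (glide, 5) → /t/ (stop, 1) does not rise → illicit
/swob.zesw/ — violates constraint 1: syllable 2 coda /sw/: /s/ (fricative, 2) → /w/ (glide, 5) does not fall → illicit
/wud/ — violates constraint 3: syllable 1 coda contains /d/, which is not a licensed coda consonant → illicit
/kniwv/ — σ1 onset /kn/ (1→3 rises), coda /wv/ (5→2 falls) ok → licit
/mro.tmowst/ — violates constraint 4: syllable 2 coda /wst/ has 3 consonants (> 2) → illicit

/kniwv/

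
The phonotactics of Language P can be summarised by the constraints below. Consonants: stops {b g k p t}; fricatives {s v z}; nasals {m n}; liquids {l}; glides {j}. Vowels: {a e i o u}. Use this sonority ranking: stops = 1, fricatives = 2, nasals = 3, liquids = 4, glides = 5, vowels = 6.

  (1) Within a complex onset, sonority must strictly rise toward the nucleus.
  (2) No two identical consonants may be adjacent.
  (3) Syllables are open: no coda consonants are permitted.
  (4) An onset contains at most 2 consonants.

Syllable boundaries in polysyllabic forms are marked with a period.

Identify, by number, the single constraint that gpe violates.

1

gpe: syllable 1 onset /gp/: /g/ (stop, 1) → /p/ (stop, 1) does not rise.
This is a violation of constraint 1: "Within a complex onset, sonority must strictly rise toward the nucleus."
The remaining constraints (2, 3, 4) are satisfied.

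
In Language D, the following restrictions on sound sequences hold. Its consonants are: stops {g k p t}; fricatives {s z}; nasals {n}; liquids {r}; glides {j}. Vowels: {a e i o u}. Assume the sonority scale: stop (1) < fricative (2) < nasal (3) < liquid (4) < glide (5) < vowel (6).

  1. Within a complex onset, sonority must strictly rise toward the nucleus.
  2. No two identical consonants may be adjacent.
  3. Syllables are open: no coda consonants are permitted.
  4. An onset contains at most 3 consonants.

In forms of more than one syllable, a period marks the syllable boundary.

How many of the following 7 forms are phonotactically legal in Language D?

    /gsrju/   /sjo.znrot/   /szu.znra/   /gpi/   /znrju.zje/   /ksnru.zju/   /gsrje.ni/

0

/gsrju/ — violates constraint 4: syllable 1 onset /gsrj/ has 4 consonants (> 3) → phonotactically illegal
/sjo.znrot/ — violates constraint 3: syllable 2 coda /t/ has 1 consonant (> 0) → phonotactically illegal
/szu.znra/ — violates constraint 1: syllable 1 onset /sz/: /s/ (fricative, 2) → /z/ (fricative, 2) does not rise → phonotactically illegal
/gpi/ — violates constraint 1: syllable 1 onset /gp/: /g/ (stop, 1) → /p/ (stop, 1) does not rise → phonotactically illegal
/znrju.zje/ — violates constraint 4: syllable 1 onset /znrj/ has 4 consonants (> 3) → phonotactically illegal
/ksnru.zju/ — violates constraint 4: syllable 1 onset /ksnr/ has 4 consonants (> 3) → phonotactically illegal
/gsrje.ni/ — violates constraint 4: syllable 1 onset /gsrj/ has 4 consonants (> 3) → phonotactically illegal
No form is phonotactically legal → 0.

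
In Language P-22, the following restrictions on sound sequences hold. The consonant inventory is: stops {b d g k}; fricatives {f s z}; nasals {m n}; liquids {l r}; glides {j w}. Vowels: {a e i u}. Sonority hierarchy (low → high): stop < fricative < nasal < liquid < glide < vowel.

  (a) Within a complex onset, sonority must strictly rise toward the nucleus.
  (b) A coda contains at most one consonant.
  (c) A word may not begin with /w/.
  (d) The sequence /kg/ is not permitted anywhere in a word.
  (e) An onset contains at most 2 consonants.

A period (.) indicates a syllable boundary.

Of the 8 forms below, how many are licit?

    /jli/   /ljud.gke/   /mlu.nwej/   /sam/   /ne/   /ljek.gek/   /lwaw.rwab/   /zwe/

/jli/ — violates constraint (a): syllable 1 onset /jl/: /j/ (glide, 5) → /l/ (liquid, 4) does not rise → illicit
/ljud.gke/ — violates constraint (a): syllable 2 onset /gk/: /g/ (stop, 1) → /k/ (stop, 1) does not rise → illicit
/mlu.nwej/ — σ1 onset /ml/ (3→4 rises), coda /∅/ ok; σ2 onset /nw/ (3→5 rises), coda /j/ ok → licit
/sam/ — σ1 onset /s/, coda /m/ ok → licit
/ne/ — σ1 onset /n/, coda /∅/ ok → licit
/ljek.gek/ — violates constraint (d): contains banned sequence /kg/ → illicit
/lwaw.rwab/ — σ1 onset /lw/ (4→5 rises), coda /w/ ok; σ2 onset /rw/ (4→5 rises), coda /b/ ok → licit
/zwe/ — σ1 onset /zw/ (2→5 rises), coda /∅/ ok → licit
Licit: /mlu.nwej/, /sam/, /ne/, /lwaw.rwab/, /zwe/ → 5.

5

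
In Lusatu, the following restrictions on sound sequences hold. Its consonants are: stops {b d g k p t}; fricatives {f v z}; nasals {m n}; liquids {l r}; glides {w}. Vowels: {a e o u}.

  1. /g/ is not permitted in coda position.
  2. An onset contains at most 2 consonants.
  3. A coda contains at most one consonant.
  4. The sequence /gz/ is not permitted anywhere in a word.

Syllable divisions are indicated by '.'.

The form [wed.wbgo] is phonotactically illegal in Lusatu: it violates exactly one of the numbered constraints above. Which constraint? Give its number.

2

[wed.wbgo]: syllable 2 onset /wbg/ has 3 consonants (> 2).
This is a violation of constraint 2: "An onset contains at most 2 consonants."
The remaining constraints (1, 3, 4) are satisfied.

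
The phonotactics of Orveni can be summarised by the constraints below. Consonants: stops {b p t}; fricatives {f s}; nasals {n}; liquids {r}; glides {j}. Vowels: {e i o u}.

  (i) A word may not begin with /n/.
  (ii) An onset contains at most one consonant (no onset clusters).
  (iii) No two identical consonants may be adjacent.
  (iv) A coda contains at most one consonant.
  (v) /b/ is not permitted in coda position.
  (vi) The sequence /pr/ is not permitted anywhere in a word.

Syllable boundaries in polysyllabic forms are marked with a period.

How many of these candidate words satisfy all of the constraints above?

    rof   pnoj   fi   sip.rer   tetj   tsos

rof — σ1 onset /r/, coda /f/ ok → permitted
pnoj — violates constraint (ii): syllable 1 onset /pn/ has 2 consonants (> 1) → not permitted
fi — σ1 onset /f/, coda /∅/ ok → permitted
sip.rer — violates constraint (vi): contains banned sequence /pr/ → not permitted
tetj — violates constraint (iv): syllable 1 coda /tj/ has 2 consonants (> 1) → not permitted
tsos — violates constraint (ii): syllable 1 onset /ts/ has 2 consonants (> 1) → not permitted
Permitted: rof, fi → 2.

2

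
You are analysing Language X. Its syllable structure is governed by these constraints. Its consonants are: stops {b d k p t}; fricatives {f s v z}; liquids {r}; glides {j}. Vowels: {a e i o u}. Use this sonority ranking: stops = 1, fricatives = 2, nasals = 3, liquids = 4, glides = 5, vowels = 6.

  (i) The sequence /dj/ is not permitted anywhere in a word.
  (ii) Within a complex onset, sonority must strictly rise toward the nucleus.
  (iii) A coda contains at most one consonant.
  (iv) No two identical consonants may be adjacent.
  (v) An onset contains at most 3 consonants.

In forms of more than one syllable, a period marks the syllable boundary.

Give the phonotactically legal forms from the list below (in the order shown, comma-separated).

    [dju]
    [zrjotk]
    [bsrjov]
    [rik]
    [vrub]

[dju] — violates constraint (i): contains banned sequence /dj/ → phonotactically illegal
[zrjotk] — violates constraint (iii): syllable 1 coda /tk/ has 2 consonants (> 1) → phonotactically illegal
[bsrjov] — violates constraint (v): syllable 1 onset /bsrj/ has 4 consonants (> 3) → phonotactically illegal
[rik] — σ1 onset /r/, coda /k/ ok → phonotactically legal
[vrub] — σ1 onset /vr/ (2→4 rises), coda /b/ ok → phonotactically legal

[rik], [vrub]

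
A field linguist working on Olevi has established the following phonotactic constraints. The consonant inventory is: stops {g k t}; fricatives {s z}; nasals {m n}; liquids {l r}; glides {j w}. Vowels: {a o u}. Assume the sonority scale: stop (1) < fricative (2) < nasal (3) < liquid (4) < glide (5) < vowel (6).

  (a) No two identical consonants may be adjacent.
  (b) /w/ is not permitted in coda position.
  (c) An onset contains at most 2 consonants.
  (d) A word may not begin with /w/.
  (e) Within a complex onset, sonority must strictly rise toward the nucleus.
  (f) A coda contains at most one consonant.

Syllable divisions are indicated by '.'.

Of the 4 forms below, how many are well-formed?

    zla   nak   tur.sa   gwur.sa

zla — σ1 onset /zl/ (2→4 rises), coda /∅/ ok → well-formed
nak — σ1 onset /n/, coda /k/ ok → well-formed
tur.sa — σ1 onset /t/, coda /r/ ok; σ2 onset /s/, coda /∅/ ok → well-formed
gwur.sa — σ1 onset /gw/ (1→5 rises), coda /r/ ok; σ2 onset /s/, coda /∅/ ok → well-formed
Well-formed: zla, nak, tur.sa, gwur.sa → 4.

4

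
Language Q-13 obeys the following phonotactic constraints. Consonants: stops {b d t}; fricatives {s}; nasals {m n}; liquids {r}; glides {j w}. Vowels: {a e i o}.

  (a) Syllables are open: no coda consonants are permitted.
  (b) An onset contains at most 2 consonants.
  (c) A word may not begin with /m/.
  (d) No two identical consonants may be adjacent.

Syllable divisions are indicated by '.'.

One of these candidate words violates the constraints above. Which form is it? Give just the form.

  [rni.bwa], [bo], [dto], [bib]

[bib]

[rni.bwa] — σ1 onset /rn/ (2C), coda /∅/ ok; σ2 onset /bw/ (2C), coda /∅/ ok → licit
[bo] — σ1 onset /b/, coda /∅/ ok → licit
[dto] — σ1 onset /dt/ (2C), coda /∅/ ok → licit
[bib] — violates constraint (a): syllable 1 coda /b/ has 1 consonant (> 0) → illicit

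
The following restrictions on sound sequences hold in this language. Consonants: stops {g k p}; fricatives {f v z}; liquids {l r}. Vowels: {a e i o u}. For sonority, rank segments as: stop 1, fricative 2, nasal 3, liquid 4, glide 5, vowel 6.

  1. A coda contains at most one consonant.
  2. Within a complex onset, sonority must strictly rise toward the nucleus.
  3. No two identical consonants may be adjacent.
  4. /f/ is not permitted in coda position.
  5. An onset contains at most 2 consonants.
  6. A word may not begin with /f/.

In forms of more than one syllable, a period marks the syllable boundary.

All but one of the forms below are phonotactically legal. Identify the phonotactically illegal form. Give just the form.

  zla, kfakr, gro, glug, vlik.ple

kfakr

zla — σ1 onset /zl/ (2→4 rises), coda /∅/ ok → phonotactically legal
kfakr — violates constraint 1: syllable 1 coda /kr/ has 2 consonants (> 1) → phonotactically illegal
gro — σ1 onset /gr/ (1→4 rises), coda /∅/ ok → phonotactically legal
glug — σ1 onset /gl/ (1→4 rises), coda /g/ ok → phonotactically legal
vlik.ple — σ1 onset /vl/ (2→4 rises), coda /k/ ok; σ2 onset /pl/ (1→4 rises), coda /∅/ ok → phonotactically legal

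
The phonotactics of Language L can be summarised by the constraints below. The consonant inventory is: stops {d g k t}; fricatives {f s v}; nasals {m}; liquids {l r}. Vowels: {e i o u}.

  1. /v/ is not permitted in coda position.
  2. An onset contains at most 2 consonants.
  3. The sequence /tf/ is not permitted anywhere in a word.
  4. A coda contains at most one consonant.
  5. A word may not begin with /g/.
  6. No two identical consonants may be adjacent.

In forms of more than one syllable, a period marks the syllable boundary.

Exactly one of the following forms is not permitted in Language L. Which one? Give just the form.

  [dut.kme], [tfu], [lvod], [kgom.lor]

[dut.kme] — σ1 onset /d/, coda /t/ ok; σ2 onset /km/ (2C), coda /∅/ ok → permitted
[tfu] — violates constraint 3: contains banned sequence /tf/ → not permitted
[lvod] — σ1 onset /lv/ (2C), coda /d/ ok → permitted
[kgom.lor] — σ1 onset /kg/ (2C), coda /m/ ok; σ2 onset /l/, coda /r/ ok → permitted

[tfu]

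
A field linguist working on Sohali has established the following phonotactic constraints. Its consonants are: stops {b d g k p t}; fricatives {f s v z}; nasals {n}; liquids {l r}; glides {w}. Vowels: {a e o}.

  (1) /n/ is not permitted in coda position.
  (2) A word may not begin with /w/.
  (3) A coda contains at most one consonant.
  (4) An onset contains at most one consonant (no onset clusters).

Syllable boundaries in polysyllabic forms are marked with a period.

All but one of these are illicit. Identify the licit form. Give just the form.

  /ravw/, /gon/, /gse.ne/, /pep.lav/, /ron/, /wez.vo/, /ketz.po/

/ravw/ — violates constraint 3: syllable 1 coda /vw/ has 2 consonants (> 1) → illicit
/gon/ — violates constraint 1: syllable 1 coda contains /n/ → illicit
/gse.ne/ — violates constraint 4: syllable 1 onset /gs/ has 2 consonants (> 1) → illicit
/pep.lav/ — σ1 onset /p/, coda /p/ ok; σ2 onset /l/, coda /v/ ok → licit
/ron/ — violates constraint 1: syllable 1 coda contains /n/ → illicit
/wez.vo/ — violates constraint 2: word begins with /w/ → illicit
/ketz.po/ — violates constraint 3: syllable 1 coda /tz/ has 2 consonants (> 1) → illicit

/pep.lav/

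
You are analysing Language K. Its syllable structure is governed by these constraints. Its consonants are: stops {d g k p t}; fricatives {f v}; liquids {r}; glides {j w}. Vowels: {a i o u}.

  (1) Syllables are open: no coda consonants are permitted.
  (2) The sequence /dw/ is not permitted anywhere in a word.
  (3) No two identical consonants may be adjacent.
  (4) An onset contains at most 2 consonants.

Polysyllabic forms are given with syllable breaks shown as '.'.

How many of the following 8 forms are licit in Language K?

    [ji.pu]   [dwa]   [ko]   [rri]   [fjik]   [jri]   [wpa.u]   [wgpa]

[ji.pu] — σ1 onset /j/, coda /∅/ ok; σ2 onset /p/, coda /∅/ ok → licit
[dwa] — violates constraint 2: contains banned sequence /dw/ → illicit
[ko] — σ1 onset /k/, coda /∅/ ok → licit
[rri] — violates constraint 3: adjacent identical consonants /rr/ → illicit
[fjik] — violates constraint 1: syllable 1 coda /k/ has 1 consonant (> 0) → illicit
[jri] — σ1 onset /jr/ (2C), coda /∅/ ok → licit
[wpa.u] — σ1 onset /wp/ (2C), coda /∅/ ok; σ2 onset /∅/, coda /∅/ ok → licit
[wgpa] — violates constraint 4: syllable 1 onset /wgp/ has 3 consonants (> 2) → illicit
Licit: [ji.pu], [ko], [jri], [wpa.u] → 4.

4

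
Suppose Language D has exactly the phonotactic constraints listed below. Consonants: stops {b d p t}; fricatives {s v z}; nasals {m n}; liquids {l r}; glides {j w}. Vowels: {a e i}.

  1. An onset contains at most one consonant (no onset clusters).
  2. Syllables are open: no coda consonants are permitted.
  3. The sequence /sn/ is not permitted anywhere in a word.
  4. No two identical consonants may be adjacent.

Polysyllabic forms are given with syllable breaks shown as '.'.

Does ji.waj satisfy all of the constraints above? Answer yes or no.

no

ji.waj — violates constraint 2: syllable 2 coda /j/ has 1 consonant (> 0) → not permitted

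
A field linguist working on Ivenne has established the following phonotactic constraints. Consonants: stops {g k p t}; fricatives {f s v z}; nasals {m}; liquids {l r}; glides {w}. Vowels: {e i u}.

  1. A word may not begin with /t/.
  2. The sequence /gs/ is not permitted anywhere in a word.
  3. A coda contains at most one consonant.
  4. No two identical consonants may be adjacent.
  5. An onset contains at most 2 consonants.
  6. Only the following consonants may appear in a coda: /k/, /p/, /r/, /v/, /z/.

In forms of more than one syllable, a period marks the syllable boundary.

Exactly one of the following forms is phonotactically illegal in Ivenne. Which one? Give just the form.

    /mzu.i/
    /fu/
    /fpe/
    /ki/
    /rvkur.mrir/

/mzu.i/ — σ1 onset /mz/ (2C), coda /∅/ ok; σ2 onset /∅/, coda /∅/ ok → phonotactically legal
/fu/ — σ1 onset /f/, coda /∅/ ok → phonotactically legal
/fpe/ — σ1 onset /fp/ (2C), coda /∅/ ok → phonotactically legal
/ki/ — σ1 onset /k/, coda /∅/ ok → phonotactically legal
/rvkur.mrir/ — violates constraint 5: syllable 1 onset /rvk/ has 3 consonants (> 2) → phonotactically illegal

/rvkur.mrir/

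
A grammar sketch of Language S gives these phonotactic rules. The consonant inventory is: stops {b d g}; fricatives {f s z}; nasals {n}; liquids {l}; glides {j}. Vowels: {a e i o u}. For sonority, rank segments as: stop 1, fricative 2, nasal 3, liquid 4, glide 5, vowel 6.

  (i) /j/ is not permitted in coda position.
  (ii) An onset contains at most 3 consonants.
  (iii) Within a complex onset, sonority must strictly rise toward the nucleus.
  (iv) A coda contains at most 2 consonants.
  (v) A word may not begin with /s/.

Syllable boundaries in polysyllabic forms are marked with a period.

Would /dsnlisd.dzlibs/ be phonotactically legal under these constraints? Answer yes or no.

/dsnlisd.dzlibs/ — violates constraint (ii): syllable 1 onset /dsnl/ has 4 consonants (> 3) → phonotactically illegal

no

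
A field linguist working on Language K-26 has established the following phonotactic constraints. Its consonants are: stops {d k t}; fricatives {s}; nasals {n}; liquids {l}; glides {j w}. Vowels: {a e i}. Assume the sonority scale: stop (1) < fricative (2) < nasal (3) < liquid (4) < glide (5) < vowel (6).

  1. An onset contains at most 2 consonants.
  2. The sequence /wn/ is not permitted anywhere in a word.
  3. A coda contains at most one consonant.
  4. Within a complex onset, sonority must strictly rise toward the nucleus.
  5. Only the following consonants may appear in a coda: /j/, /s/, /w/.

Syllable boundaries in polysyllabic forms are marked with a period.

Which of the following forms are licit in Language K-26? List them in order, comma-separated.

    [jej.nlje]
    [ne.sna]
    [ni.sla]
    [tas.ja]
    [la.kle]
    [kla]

[ne.sna], [ni.sla], [tas.ja], [la.kle], [kla]

[jej.nlje] — violates constraint 1: syllable 2 onset /nlj/ has 3 consonants (> 2) → illicit
[ne.sna] — σ1 onset /n/, coda /∅/ ok; σ2 onset /sn/ (2→3 rises), coda /∅/ ok → licit
[ni.sla] — σ1 onset /n/, coda /∅/ ok; σ2 onset /sl/ (2→4 rises), coda /∅/ ok → licit
[tas.ja] — σ1 onset /t/, coda /s/ ok; σ2 onset /j/, coda /∅/ ok → licit
[la.kle] — σ1 onset /l/, coda /∅/ ok; σ2 onset /kl/ (1→4 rises), coda /∅/ ok → licit
[kla] — σ1 onset /kl/ (1→4 rises), coda /∅/ ok → licit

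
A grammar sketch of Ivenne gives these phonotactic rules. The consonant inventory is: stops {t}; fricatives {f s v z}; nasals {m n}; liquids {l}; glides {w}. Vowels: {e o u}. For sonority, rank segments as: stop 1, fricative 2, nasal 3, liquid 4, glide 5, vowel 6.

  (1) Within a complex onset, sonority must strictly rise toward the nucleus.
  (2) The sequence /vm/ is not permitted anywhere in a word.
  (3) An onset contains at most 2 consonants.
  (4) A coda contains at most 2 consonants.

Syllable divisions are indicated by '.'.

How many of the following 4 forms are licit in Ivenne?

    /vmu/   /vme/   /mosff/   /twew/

/vmu/ — violates constraint 2: contains banned sequence /vm/ → illicit
/vme/ — violates constraint 2: contains banned sequence /vm/ → illicit
/mosff/ — violates constraint 4: syllable 1 coda /sff/ has 3 consonants (> 2) → illicit
/twew/ — σ1 onset /tw/ (1→5 rises), coda /w/ ok → licit
Licit: /twew/ → 1.

1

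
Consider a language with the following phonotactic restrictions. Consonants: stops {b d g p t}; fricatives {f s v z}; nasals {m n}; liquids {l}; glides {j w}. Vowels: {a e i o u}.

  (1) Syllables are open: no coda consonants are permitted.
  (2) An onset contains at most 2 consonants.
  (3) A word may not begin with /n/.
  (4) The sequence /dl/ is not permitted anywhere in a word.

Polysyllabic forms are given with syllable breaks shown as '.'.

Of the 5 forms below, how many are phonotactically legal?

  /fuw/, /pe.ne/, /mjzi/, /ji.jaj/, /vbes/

/fuw/ — violates constraint 1: syllable 1 coda /w/ has 1 consonant (> 0) → phonotactically illegal
/pe.ne/ — σ1 onset /p/, coda /∅/ ok; σ2 onset /n/, coda /∅/ ok → phonotactically legal
/mjzi/ — violates constraint 2: syllable 1 onset /mjz/ has 3 consonants (> 2) → phonotactically illegal
/ji.jaj/ — violates constraint 1: syllable 2 coda /j/ has 1 consonant (> 0) → phonotactically illegal
/vbes/ — violates constraint 1: syllable 1 coda /s/ has 1 consonant (> 0) → phonotactically illegal
Phonotactically legal: /pe.ne/ → 1.

1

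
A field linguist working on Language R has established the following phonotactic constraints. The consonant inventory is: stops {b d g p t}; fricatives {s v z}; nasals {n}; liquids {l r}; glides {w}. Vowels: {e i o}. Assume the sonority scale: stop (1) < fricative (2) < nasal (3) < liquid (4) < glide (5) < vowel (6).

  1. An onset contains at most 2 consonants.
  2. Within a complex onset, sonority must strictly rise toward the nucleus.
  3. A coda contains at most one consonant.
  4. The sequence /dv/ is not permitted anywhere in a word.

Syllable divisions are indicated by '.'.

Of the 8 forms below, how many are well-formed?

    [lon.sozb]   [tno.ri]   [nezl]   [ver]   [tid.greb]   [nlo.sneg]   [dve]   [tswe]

4

[lon.sozb] — violates constraint 3: syllable 2 coda /zb/ has 2 consonants (> 1) → ill-formed
[tno.ri] — σ1 onset /tn/ (1→3 rises), coda /∅/ ok; σ2 onset /r/, coda /∅/ ok → well-formed
[nezl] — violates constraint 3: syllable 1 coda /zl/ has 2 consonants (> 1) → ill-formed
[ver] — σ1 onset /v/, coda /r/ ok → well-formed
[tid.greb] — σ1 onset /t/, coda /d/ ok; σ2 onset /gr/ (1→4 rises), coda /b/ ok → well-formed
[nlo.sneg] — σ1 onset /nl/ (3→4 rises), coda /∅/ ok; σ2 onset /sn/ (2→3 rises), coda /g/ ok → well-formed
[dve] — violates constraint 4: contains banned sequence /dv/ → ill-formed
[tswe] — violates constraint 1: syllable 1 onset /tsw/ has 3 consonants (> 2) → ill-formed
Well-formed: [tno.ri], [ver], [tid.greb], [nlo.sneg] → 4.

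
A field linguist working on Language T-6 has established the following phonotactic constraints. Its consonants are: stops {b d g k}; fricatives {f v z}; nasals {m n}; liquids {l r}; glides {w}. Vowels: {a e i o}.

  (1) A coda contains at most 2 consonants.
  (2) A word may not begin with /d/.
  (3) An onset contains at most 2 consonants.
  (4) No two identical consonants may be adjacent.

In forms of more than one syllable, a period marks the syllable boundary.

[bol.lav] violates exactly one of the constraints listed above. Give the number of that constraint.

4

[bol.lav]: adjacent identical consonants /ll/.
This is a violation of constraint 4: "No two identical consonants may be adjacent."
The remaining constraints (1, 2, 3) are satisfied.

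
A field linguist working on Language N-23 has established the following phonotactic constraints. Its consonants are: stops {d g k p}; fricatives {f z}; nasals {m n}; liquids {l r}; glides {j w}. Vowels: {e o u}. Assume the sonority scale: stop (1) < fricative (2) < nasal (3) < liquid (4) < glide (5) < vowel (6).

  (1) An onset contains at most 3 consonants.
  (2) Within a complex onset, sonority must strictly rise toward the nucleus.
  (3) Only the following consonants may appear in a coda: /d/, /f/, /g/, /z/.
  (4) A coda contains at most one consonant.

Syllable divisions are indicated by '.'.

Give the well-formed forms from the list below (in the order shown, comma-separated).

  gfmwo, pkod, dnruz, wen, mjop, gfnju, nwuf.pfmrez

dnruz

gfmwo — violates constraint 1: syllable 1 onset /gfmw/ has 4 consonants (> 3) → ill-formed
pkod — violates constraint 2: syllable 1 onset /pk/: /p/ (stop, 1) → /k/ (stop, 1) does not rise → ill-formed
dnruz — σ1 onset /dnr/ (1→3→4 rises), coda /z/ ok → well-formed
wen — violates constraint 3: syllable 1 coda contains /n/, which is not a licensed coda consonant → ill-formed
mjop — violates constraint 3: syllable 1 coda contains /p/, which is not a licensed coda consonant → ill-formed
gfnju — violates constraint 1: syllable 1 onset /gfnj/ has 4 consonants (> 3) → ill-formed
nwuf.pfmrez — violates constraint 1: syllable 2 onset /pfmr/ has 4 consonants (> 3) → ill-formed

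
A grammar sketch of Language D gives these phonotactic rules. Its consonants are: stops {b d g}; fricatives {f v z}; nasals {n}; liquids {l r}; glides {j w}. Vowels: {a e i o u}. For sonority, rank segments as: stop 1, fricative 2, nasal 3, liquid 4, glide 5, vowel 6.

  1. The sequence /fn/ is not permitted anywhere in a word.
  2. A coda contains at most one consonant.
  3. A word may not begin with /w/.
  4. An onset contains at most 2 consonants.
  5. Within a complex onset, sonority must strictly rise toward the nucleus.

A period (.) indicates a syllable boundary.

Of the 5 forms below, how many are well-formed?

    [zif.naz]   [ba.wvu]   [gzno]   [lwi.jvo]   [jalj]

0

[zif.naz] — violates constraint 1: contains banned sequence /fn/ → ill-formed
[ba.wvu] — violates constraint 5: syllable 2 onset /wv/: /w/ (glide, 5) → /v/ (fricative, 2) does not rise → ill-formed
[gzno] — violates constraint 4: syllable 1 onset /gzn/ has 3 consonants (> 2) → ill-formed
[lwi.jvo] — violates constraint 5: syllable 2 onset /jv/: /j/ (glide, 5) → /v/ (fricative, 2) does not rise → ill-formed
[jalj] — violates constraint 2: syllable 1 coda /lj/ has 2 consonants (> 1) → ill-formed
No form is well-formed → 0.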